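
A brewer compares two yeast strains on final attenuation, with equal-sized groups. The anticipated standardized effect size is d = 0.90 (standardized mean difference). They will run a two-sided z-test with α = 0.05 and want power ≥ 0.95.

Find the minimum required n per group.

For power 0.95 need Φ(δ − z_{0.025}) = 0.95, so δ = z_{0.025} + z_{0.05} = 1.960 + 1.645 = 3.605.
(The Φ(−δ − z_{α/2}) term is vanishingly small for δ > 0 and is dropped in the standard sample-size formula.)
δ = d·√(n/2) ⇒ n = 2(δ/d)² = 2 × (3.605 / 0.90)² = 32.09.
Rounding up, n = 33 per group.

n = 33 per group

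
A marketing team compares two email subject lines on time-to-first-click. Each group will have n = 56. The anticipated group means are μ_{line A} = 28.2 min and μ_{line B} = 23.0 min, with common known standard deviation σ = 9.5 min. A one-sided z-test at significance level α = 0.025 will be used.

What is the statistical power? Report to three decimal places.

Power ≈ 0.825

Standardized effect: d = |μ_{line A} − μ_{line B}| / σ = |28.2 − 23.0| / 9.5 = 0.5474
Noncentrality parameter: λ = d·√(n/2) = 0.5474 × √(56/2) = 2.8964
One-sided α = 0.025 → critical value z_{0.025} = 1.960.
Power = Φ(λ − 1.960) = Φ(0.936) = 0.8255.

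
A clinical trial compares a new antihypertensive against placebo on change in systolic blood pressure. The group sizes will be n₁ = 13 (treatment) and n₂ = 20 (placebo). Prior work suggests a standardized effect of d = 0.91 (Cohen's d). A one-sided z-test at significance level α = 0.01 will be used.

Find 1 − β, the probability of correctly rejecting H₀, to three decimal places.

Noncentrality parameter: δ = d / √(1/n₁ + 1/n₂) = 0.91 / √(1/13 + 1/20) = 2.5543
Critical value for a one-sided test at α = 0.01: z_α = 2.326.
Power = Φ(δ − 2.326) = Φ(0.228) = 0.5902.

Power ≈ 0.590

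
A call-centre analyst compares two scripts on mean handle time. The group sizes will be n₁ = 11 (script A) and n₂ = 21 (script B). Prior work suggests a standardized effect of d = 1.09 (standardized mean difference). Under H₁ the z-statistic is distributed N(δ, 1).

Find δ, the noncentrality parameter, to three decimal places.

δ ≈ 2.929

δ = d / √(1/n₁ + 1/n₂) = 1.09 / √(1/11 + 1/21) = 2.9286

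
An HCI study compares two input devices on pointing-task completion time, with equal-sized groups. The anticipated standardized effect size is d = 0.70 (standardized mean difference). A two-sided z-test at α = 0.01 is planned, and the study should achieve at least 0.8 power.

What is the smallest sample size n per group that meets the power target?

For power 0.8 need Φ(δ − z_{0.005}) = 0.8, so δ = z_{0.005} + z_{0.20} = 2.576 + 0.842 = 3.417.
(For δ > 0 the lower-tail rejection region contributes negligibly to power, so the one-term inversion is standard.)
δ = d·√(n/2) ⇒ n = 2(δ/d)² = 2 × (3.417 / 0.70)² = 47.67.
Rounding up, n = 48 per group.

n = 48 per group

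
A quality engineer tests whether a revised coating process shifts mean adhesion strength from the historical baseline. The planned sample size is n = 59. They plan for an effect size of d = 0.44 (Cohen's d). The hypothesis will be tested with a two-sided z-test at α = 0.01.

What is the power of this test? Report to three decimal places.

Noncentrality parameter: δ = d·√n = 0.44 × √59 = 3.3797
Two-sided α = 0.01 → critical value z_{0.005} = 2.576.
Power = Φ(δ − 2.576) + Φ(−δ − 2.576) = Φ(0.804) + Φ(-5.956) = 0.7893 + 0.0000 = 0.7893.

Power ≈ 0.789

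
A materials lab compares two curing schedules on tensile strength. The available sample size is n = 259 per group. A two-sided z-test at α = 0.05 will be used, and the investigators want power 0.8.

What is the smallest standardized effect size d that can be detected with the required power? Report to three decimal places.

Need Φ(δ − 1.960) = 0.8, so δ = 1.960 + 0.842 = 2.802.
(Lower-tail contribution to power is negligible for δ > 0.)
δ = d·√(n/2) ⇒ d = δ/√(n/2) = 2.802/√(259/2) = 0.2462.

d ≈ 0.246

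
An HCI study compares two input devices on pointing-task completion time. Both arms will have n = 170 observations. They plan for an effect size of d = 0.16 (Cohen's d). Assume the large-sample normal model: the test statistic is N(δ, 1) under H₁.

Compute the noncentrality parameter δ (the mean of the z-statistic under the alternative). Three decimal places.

The noncentrality parameter scales effect size by the design's sample-size factor: δ = d·√(n/2) = 0.16 × √(170/2) = 1.4751

δ ≈ 1.475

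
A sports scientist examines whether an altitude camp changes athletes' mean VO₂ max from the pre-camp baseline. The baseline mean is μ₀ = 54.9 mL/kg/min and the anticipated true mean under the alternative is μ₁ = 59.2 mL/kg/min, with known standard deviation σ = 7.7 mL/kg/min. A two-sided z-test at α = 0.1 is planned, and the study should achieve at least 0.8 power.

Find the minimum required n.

n = 20

Standardized effect: d = |μ₁ − μ₀| / σ = |59.2 − 54.9| / 7.7 = 0.5584
Set Φ(δ − 1.645) = 0.8; then δ − 1.645 = Φ⁻¹(0.8) = 0.842, giving δ = 2.486.
(For δ > 0 the lower-tail rejection region contributes negligibly to power, so the one-term inversion is standard.)
δ = d·√n ⇒ n = (δ/d)² = (2.486 / 0.5584)² = 19.82.
Rounding up, n = 20.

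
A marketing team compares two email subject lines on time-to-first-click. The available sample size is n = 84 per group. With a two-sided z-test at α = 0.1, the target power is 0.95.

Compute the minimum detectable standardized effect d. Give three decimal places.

Required noncentrality: δ = z_{0.05} + z_{0.05} = 1.645 + 1.645 = 3.290.
(Lower-tail contribution to power is negligible for δ > 0.)
δ = d·√(n/2) ⇒ d = δ/√(n/2) = 3.290/√(84/2) = 0.5076.

d ≈ 0.508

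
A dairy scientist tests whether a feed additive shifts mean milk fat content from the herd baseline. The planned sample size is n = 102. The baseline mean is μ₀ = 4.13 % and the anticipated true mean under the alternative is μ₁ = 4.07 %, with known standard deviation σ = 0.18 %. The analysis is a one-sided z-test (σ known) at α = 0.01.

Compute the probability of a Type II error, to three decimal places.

β ≈ 0.149

Standardized effect: d = |μ₁ − μ₀| / σ = |4.07 − 4.13| / 0.18 = 0.3333
Noncentrality parameter: δ = d·√n = 0.3333 × √102 = 3.3665
Critical value for a one-sided test at α = 0.01: z_α = 2.326.
Power = P(Z > 2.326 − δ) = Φ(1.040) = 0.8509.
Type II error: β = 1 − power = 1 − 0.8509 = 0.1491.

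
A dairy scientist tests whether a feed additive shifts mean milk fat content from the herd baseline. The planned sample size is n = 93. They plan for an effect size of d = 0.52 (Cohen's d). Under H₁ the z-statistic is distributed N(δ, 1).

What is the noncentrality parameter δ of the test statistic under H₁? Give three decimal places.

The noncentrality parameter scales effect size by the design's sample-size factor: δ = d·√n = 0.52 × √93 = 5.0147

δ ≈ 5.015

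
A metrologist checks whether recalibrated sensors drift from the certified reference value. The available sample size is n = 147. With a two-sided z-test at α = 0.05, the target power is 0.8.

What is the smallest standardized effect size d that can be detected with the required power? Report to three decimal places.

Required noncentrality: δ = z_{0.025} + z_{0.20} = 1.960 + 0.842 = 2.802.
(Lower-tail contribution to power is negligible for δ > 0.)
δ = d·√n ⇒ d = δ/√n = 2.802/√147 = 0.2311.

d ≈ 0.231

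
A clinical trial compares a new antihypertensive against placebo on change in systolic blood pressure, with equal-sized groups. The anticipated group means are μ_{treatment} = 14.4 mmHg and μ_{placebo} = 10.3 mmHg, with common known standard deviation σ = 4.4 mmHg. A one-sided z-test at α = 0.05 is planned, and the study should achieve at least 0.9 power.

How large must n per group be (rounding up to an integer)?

Standardized effect: d = |μ_{treatment} − μ_{placebo}| / σ = |14.4 − 10.3| / 4.4 = 0.9318
For power 0.9 need Φ(δ − z_{0.05}) = 0.9, so δ = z_{0.05} + z_{0.10} = 1.645 + 1.282 = 2.926.
δ = d·√(n/2) ⇒ n = 2(δ/d)² = 2 × (2.926 / 0.9318)² = 19.73.
Rounding up, n = 20 per group.

n = 20 per group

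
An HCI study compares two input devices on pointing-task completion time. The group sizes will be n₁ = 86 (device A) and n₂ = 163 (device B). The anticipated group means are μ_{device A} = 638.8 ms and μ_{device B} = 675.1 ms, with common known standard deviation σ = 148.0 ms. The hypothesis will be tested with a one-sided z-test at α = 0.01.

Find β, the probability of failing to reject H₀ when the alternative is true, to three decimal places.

β ≈ 0.687

Standardized effect: d = |μ_{device A} − μ_{device B}| / σ = |638.8 − 675.1| / 148.0 = 0.2453
Noncentrality parameter: δ = d / √(1/n₁ + 1/n₂) = 0.2453 / √(1/86 + 1/163) = 1.8403
Critical value for a one-sided test at α = 0.01: z_α = 2.326.
Power = Φ(δ − 2.326) = Φ(-0.486) = 0.3135.
Type II error: β = 1 − power = 1 − 0.3135 = 0.6865.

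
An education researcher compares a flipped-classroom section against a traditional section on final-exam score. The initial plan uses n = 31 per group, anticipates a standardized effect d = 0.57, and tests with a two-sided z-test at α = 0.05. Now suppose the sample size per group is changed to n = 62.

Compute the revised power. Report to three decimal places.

Power ≈ 0.888

With n = 62 per group: δ = d·√(n/2) = 0.57 × √(62/2) = 3.1736. Critical value z_{0.025} = 1.960.
Revised power = Φ(δ − 1.960) + Φ(−δ − 1.960) = Φ(1.214) + Φ(-5.134) = 0.8876 + 0.0000 = 0.8876.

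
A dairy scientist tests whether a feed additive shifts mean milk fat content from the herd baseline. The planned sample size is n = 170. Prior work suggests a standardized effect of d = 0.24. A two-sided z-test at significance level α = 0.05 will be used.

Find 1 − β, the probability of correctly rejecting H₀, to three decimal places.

Power ≈ 0.879

Noncentrality parameter: δ = d·√n = 0.24 × √170 = 3.1292
Two-sided α = 0.05 → critical value z_{0.025} = 1.960.
Power = Φ(δ − 1.960) + Φ(−δ − 1.960) = Φ(1.169) + Φ(-5.089) = 0.8788 + 0.0000 = 0.8788.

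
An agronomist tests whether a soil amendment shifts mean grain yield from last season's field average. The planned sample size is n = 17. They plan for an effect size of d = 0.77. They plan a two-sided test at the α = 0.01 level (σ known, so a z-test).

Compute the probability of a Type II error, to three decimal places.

β ≈ 0.275

Noncentrality parameter: δ = d·√n = 0.77 × √17 = 3.1748
Two-sided α = 0.01 → critical value z_{0.005} = 2.576.
Power = Φ(δ − 2.576) + Φ(−δ − 2.576) = Φ(0.599) + Φ(-5.751) = 0.7254 + 0.0000 = 0.7254.
Type II error: β = 1 − power = 1 − 0.7254 = 0.2746.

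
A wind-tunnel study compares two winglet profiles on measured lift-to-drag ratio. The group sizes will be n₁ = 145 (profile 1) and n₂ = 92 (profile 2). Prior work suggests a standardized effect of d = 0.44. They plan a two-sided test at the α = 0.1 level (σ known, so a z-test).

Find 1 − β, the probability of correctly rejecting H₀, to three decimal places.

Noncentrality parameter: δ = d / √(1/n₁ + 1/n₂) = 0.44 / √(1/145 + 1/92) = 3.3011
Critical value for a two-sided test at α = 0.1: z_{α/2} = 1.645.
Power = Φ(δ − 1.645) + Φ(−δ − 1.645) = Φ(1.656) + Φ(-4.946) = 0.9512 + 0.0000 = 0.9512.

Power ≈ 0.951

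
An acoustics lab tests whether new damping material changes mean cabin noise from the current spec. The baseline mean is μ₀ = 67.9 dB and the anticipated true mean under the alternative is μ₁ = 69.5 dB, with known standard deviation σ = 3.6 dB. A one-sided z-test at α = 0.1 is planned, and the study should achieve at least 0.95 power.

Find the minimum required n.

n = 44

Standardized effect: d = |μ₁ − μ₀| / σ = |69.5 − 67.9| / 3.6 = 0.4444
For power 0.95 need Φ(δ − z_{0.1}) = 0.95, so δ = z_{0.1} + z_{0.05} = 1.282 + 1.645 = 2.926.
δ = d·√n ⇒ n = (δ/d)² = (2.926 / 0.4444)² = 43.35.
Round up to the next whole unit.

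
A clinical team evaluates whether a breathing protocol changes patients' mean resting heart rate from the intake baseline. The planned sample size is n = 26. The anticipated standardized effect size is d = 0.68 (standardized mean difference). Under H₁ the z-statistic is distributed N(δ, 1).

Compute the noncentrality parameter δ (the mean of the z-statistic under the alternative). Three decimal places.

δ = d·√n = 0.68 × √26 = 3.4673

δ ≈ 3.467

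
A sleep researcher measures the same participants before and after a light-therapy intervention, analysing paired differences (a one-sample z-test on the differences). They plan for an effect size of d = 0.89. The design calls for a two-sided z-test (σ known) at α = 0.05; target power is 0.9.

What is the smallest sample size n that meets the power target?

For power 0.9 need Φ(δ − z_{0.025}) = 0.9, so δ = z_{0.025} + z_{0.10} = 1.960 + 1.282 = 3.242.
(The Φ(−δ − z_{α/2}) term is vanishingly small for δ > 0 and is dropped in the standard sample-size formula.)
δ = d·√n ⇒ n = (δ/d)² = (3.242 / 0.89)² = 13.27.
Rounding up, n = 14.

n = 14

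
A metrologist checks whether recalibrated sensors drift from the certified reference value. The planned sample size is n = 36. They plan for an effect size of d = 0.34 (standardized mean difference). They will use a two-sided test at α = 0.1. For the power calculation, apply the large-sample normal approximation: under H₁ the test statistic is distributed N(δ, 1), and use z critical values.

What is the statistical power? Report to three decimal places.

Noncentrality parameter: δ = d·√n = 0.34 × √36 = 2.0400
Two-sided α = 0.1 → critical value z_{0.05} = 1.645.
Power = Φ(δ − 1.645) + Φ(−δ − 1.645) = Φ(0.395) + Φ(-3.685) = 0.6536 + 0.0001 = 0.6537.

Power ≈ 0.654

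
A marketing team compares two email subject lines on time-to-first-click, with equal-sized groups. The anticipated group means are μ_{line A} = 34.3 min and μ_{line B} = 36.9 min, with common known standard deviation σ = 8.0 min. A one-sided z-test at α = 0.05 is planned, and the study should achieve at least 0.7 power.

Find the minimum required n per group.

Standardized effect: d = |μ_{line A} − μ_{line B}| / σ = |34.3 − 36.9| / 8.0 = 0.3250
Set Φ(δ − 1.645) = 0.7; then δ − 1.645 = Φ⁻¹(0.7) = 0.524, giving δ = 2.169.
δ = d·√(n/2) ⇒ n = 2(δ/d)² = 2 × (2.169 / 0.3250)² = 89.10.
Rounding up, n = 90 per group.

n = 90 per group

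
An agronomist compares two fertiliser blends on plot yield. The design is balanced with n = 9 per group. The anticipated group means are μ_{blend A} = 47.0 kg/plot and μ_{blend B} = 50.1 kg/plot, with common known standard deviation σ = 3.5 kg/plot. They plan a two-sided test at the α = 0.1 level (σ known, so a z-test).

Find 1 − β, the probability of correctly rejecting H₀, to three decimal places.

Power ≈ 0.593

Standardized effect: d = |μ_{blend A} − μ_{blend B}| / σ = |47.0 − 50.1| / 3.5 = 0.8857
Noncentrality parameter: δ = d·√(n/2) = 0.8857 × √(9/2) = 1.8789
Two-sided α = 0.1 → critical value z_{0.05} = 1.645.
Power = Φ(δ − 1.645) + Φ(−δ − 1.645) = Φ(0.234) + Φ(-3.524) = 0.5925 + 0.0002 = 0.5927.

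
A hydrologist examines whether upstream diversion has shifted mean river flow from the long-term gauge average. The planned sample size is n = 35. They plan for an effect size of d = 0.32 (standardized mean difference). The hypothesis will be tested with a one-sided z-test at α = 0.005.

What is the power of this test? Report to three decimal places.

Noncentrality parameter: δ = d·√n = 0.32 × √35 = 1.8931
One-sided α = 0.005 → critical value z_{0.005} = 2.576.
Power = Φ(δ − 2.576) = Φ(-0.683) = 0.2474.

Power ≈ 0.247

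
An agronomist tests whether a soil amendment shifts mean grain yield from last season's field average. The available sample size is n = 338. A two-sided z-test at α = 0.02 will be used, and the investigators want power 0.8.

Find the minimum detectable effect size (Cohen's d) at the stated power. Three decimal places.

Required noncentrality: δ = z_{0.01} + z_{0.20} = 2.326 + 0.842 = 3.168.
(Lower-tail contribution to power is negligible for δ > 0.)
δ = d·√n ⇒ d = δ/√n = 3.168/√338 = 0.1723.

d ≈ 0.172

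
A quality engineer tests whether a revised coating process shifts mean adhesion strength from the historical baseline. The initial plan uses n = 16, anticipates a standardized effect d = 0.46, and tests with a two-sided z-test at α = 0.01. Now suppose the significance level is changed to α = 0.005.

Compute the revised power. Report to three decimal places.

Power ≈ 0.167

δ = d·√n = 0.46 × √16 = 1.8400 (unchanged). New critical value: z_{0.0025} = 2.807.
Revised power = Φ(δ − 2.807) + Φ(−δ − 2.807) = Φ(-0.967) + Φ(-4.647) = 0.1668 + 0.0000 = 0.1668.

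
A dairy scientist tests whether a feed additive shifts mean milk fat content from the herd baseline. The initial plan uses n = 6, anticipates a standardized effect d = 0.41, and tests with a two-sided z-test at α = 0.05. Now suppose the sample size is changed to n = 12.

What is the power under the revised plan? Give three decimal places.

With n = 12: δ = d·√n = 0.41 × √12 = 1.4203. Critical value z_{0.025} = 1.960.
Revised power = Φ(δ − 1.960) + Φ(−δ − 1.960) = Φ(-0.540) + Φ(-3.380) = 0.2947 + 0.0004 = 0.2951.

Power ≈ 0.295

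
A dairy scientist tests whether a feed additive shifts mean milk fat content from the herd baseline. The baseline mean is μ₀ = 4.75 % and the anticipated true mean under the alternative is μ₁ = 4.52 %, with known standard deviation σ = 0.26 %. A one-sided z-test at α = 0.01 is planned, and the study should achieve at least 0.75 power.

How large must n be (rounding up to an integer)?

Standardized effect: d = |μ₁ − μ₀| / σ = |4.52 − 4.75| / 0.26 = 0.8846
Set Φ(δ − 2.326) = 0.75; then δ − 2.326 = Φ⁻¹(0.75) = 0.674, giving δ = 3.001.
δ = d·√n ⇒ n = (δ/d)² = (3.001 / 0.8846)² = 11.51.
Round up to the next whole unit.

n = 12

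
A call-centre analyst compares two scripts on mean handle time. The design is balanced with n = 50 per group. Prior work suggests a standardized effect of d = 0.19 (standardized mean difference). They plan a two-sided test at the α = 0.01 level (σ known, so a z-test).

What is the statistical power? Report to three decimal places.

Noncentrality parameter: δ = d·√(n/2) = 0.19 × √(50/2) = 0.9500
Critical value for a two-sided test at α = 0.01: z_{α/2} = 2.576.
Power = Φ(δ − 2.576) + Φ(−δ − 2.576) = Φ(-1.626) + Φ(-3.526) = 0.0520 + 0.0002 = 0.0522.

Power ≈ 0.052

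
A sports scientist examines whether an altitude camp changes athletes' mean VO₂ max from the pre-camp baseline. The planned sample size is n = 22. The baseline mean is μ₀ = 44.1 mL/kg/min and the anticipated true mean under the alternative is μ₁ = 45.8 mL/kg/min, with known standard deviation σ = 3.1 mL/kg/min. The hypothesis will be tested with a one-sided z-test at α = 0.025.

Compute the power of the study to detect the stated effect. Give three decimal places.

Power ≈ 0.730

Standardized effect: d = |μ₁ − μ₀| / σ = |45.8 − 44.1| / 3.1 = 0.5484
Noncentrality parameter: δ = d·√n = 0.5484 × √22 = 2.5722
One-sided α = 0.025 → critical value z_{0.025} = 1.960.
Power = Φ(δ − 1.960) = Φ(0.612) = 0.7298.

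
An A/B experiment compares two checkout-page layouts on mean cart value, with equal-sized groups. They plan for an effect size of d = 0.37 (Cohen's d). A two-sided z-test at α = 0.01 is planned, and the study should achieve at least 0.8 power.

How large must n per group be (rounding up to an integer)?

n = 171 per group

Set Φ(δ − 2.576) = 0.8; then δ − 2.576 = Φ⁻¹(0.8) = 0.842, giving δ = 3.417.
(The Φ(−δ − z_{α/2}) term is vanishingly small for δ > 0 and is dropped in the standard sample-size formula.)
δ = d·√(n/2) ⇒ n = 2(δ/d)² = 2 × (3.417 / 0.37)² = 170.62.
Round up to the next whole unit.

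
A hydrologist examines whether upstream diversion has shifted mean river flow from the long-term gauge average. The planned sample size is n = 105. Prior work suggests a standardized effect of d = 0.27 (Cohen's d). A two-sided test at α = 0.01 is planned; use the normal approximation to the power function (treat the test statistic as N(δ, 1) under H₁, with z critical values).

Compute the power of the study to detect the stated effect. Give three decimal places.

Noncentrality parameter: λ = d·√n = 0.27 × √105 = 2.7667
Critical value for a two-sided test at α = 0.01: z_{α/2} = 2.576.
Power = Φ(λ − 2.576) + Φ(−λ − 2.576) = Φ(0.191) + Φ(-5.343) = 0.5757 + 0.0000 = 0.5757.

Power ≈ 0.576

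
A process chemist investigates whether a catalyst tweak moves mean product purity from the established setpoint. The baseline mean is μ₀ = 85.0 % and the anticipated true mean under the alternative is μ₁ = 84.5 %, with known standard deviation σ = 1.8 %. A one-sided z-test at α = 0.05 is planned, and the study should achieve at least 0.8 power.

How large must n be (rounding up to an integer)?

Standardized effect: d = |μ₁ − μ₀| / σ = |84.5 − 85.0| / 1.8 = 0.2778
For power 0.8 need Φ(δ − z_{0.05}) = 0.8, so δ = z_{0.05} + z_{0.20} = 1.645 + 0.842 = 2.486.
δ = d·√n ⇒ n = (δ/d)² = (2.486 / 0.2778)² = 80.13.
Round up to the next whole unit.

n = 81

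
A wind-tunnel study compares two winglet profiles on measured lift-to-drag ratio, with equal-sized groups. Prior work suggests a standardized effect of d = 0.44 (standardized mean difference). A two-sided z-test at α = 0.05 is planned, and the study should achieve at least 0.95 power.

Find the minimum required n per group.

For power 0.95 need Φ(δ − z_{0.025}) = 0.95, so δ = z_{0.025} + z_{0.05} = 1.960 + 1.645 = 3.605.
(For δ > 0 the lower-tail rejection region contributes negligibly to power, so the one-term inversion is standard.)
δ = d·√(n/2) ⇒ n = 2(δ/d)² = 2 × (3.605 / 0.44)² = 134.24.
Round up to the next whole unit.

n = 135 per group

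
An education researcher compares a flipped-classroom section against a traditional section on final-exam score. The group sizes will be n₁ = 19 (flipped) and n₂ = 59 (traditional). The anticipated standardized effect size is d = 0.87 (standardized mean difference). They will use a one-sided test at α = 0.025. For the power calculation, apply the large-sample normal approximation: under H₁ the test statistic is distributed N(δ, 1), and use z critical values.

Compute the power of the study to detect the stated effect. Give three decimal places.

Noncentrality parameter: δ = d / √(1/n₁ + 1/n₂) = 0.87 / √(1/19 + 1/59) = 3.2982
Critical value for a one-sided test at α = 0.025: z_α = 1.960.
Power = P(Z > 1.960 − δ) = Φ(1.338) = 0.9096.

Power ≈ 0.910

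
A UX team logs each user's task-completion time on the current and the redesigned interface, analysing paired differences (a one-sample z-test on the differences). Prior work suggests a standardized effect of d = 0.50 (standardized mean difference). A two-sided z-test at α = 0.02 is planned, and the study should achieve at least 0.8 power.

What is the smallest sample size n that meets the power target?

n = 41

For power 0.8 need Φ(δ − z_{0.01}) = 0.8, so δ = z_{0.01} + z_{0.20} = 2.326 + 0.842 = 3.168.
(For δ > 0 the lower-tail rejection region contributes negligibly to power, so the one-term inversion is standard.)
δ = d·√n ⇒ n = (δ/d)² = (3.168 / 0.50)² = 40.14.
Rounding up, n = 41.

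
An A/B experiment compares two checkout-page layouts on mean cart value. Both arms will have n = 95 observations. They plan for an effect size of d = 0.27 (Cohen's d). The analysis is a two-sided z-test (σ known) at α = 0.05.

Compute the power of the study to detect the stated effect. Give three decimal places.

Noncentrality parameter: δ = d·√(n/2) = 0.27 × √(95/2) = 1.8608
Critical value for a two-sided test at α = 0.05: z_{α/2} = 1.960.
Power = Φ(δ − 1.960) + Φ(−δ − 1.960) = Φ(-0.099) + Φ(-3.821) = 0.4605 + 0.0001 = 0.4606.

Power ≈ 0.461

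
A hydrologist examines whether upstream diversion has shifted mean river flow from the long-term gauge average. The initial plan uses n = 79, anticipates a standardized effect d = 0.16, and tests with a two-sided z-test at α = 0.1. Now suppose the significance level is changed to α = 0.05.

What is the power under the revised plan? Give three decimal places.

δ = d·√n = 0.16 × √79 = 1.4221 (unchanged). New critical value: z_{0.025} = 1.960.
Revised power = Φ(δ − 1.960) + Φ(−δ − 1.960) = Φ(-0.538) + Φ(-3.382) = 0.2953 + 0.0004 = 0.2957.

Power ≈ 0.296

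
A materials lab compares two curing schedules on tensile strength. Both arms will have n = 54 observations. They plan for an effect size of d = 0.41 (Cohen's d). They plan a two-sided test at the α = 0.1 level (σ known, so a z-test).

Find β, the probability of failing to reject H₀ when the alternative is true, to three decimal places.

β ≈ 0.314

Noncentrality parameter: δ = d·√(n/2) = 0.41 × √(54/2) = 2.1304
Critical value for a two-sided test at α = 0.1: z_{α/2} = 1.645.
Power = Φ(δ − 1.645) + Φ(−δ − 1.645) = Φ(0.486) + Φ(-3.775) = 0.6864 + 0.0001 = 0.6864.
Type II error: β = 1 − power = 1 − 0.6864 = 0.3136.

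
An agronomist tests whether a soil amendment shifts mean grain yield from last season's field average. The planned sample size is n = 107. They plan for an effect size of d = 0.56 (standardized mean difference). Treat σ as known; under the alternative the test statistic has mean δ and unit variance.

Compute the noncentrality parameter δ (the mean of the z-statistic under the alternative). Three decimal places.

δ = d·√n = 0.56 × √107 = 5.7927

δ ≈ 5.793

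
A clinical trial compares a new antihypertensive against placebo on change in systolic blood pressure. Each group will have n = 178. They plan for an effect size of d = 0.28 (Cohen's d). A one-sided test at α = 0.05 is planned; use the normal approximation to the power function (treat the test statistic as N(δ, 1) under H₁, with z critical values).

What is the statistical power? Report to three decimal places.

Noncentrality parameter: δ = d·√(n/2) = 0.28 × √(178/2) = 2.6415
Critical value for a one-sided test at α = 0.05: z_α = 1.645.
Power = P(Z > 1.645 − δ) = Φ(0.997) = 0.8405.

Power ≈ 0.841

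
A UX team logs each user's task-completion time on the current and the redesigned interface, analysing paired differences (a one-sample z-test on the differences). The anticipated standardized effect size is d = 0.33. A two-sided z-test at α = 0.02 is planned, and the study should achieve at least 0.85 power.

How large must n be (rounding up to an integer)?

n = 104

Set Φ(δ − 2.326) = 0.85; then δ − 2.326 = Φ⁻¹(0.85) = 1.036, giving δ = 3.363.
(Ignoring the negligible lower-tail rejection probability gives the usual closed-form inversion.)
δ = d·√n ⇒ n = (δ/d)² = (3.363 / 0.33)² = 103.84.
Round up to the next whole unit.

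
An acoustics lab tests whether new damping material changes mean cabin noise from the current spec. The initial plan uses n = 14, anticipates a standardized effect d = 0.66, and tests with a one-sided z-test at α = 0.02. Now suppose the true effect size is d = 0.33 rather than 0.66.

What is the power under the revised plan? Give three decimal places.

With d = 0.33: δ = d·√n = 0.33 × √14 = 1.2347. Critical value z_{0.02} = 2.054.
Revised power = Φ(δ − 2.054) = Φ(-0.819) = 0.2064.

Power ≈ 0.206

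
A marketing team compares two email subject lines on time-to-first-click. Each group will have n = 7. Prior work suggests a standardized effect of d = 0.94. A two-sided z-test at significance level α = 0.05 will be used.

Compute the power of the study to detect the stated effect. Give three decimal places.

Power ≈ 0.420

Noncentrality parameter: δ = d·√(n/2) = 0.94 × √(7/2) = 1.7586
Two-sided α = 0.05 → critical value z_{0.025} = 1.960.
Power = Φ(δ − 1.960) + Φ(−δ − 1.960) = Φ(-0.201) + Φ(-3.719) = 0.4202 + 0.0001 = 0.4203.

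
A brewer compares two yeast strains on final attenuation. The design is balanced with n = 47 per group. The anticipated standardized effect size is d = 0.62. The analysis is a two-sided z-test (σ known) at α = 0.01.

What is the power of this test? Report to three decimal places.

Noncentrality parameter: δ = d·√(n/2) = 0.62 × √(47/2) = 3.0056
Two-sided α = 0.01 → critical value z_{0.005} = 2.576.
Power = Φ(δ − 2.576) + Φ(−δ − 2.576) = Φ(0.430) + Φ(-5.581) = 0.6663 + 0.0000 = 0.6663.

Power ≈ 0.666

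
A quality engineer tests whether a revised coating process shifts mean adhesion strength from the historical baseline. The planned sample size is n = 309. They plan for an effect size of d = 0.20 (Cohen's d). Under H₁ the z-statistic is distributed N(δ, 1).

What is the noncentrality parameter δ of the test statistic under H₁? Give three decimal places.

The noncentrality parameter scales effect size by the design's sample-size factor: δ = d·√n = 0.20 × √309 = 3.5157

δ ≈ 3.516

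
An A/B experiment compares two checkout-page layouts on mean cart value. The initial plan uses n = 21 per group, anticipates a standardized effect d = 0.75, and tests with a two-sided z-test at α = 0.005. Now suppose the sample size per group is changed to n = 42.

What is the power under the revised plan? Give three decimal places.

Power ≈ 0.736

With n = 42 per group: δ = d·√(n/2) = 0.75 × √(42/2) = 3.4369. Critical value z_{0.0025} = 2.807.
Revised power = Φ(δ − 2.807) + Φ(−δ − 2.807) = Φ(0.630) + Φ(-6.244) = 0.7356 + 0.0000 = 0.7356.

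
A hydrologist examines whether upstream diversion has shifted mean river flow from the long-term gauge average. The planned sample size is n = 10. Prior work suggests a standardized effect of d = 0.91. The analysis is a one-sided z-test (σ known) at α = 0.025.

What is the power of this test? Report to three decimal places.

Power ≈ 0.821

Noncentrality parameter: δ = d·√n = 0.91 × √10 = 2.8777
One-sided α = 0.025 → critical value z_{0.025} = 1.960.
Power = Φ(δ − 1.960) = Φ(0.918) = 0.8206.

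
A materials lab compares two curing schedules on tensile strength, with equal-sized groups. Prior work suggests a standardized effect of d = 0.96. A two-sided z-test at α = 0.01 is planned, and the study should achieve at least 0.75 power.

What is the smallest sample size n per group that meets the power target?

Set Φ(δ − 2.576) = 0.75; then δ − 2.576 = Φ⁻¹(0.75) = 0.674, giving δ = 3.250.
(Ignoring the negligible lower-tail rejection probability gives the usual closed-form inversion.)
δ = d·√(n/2) ⇒ n = 2(δ/d)² = 2 × (3.250 / 0.96)² = 22.93.
Rounding up, n = 23 per group.

n = 23 per group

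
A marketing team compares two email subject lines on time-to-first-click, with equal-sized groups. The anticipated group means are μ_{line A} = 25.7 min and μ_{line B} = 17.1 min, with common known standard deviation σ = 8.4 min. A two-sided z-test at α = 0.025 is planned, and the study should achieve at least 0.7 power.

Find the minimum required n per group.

Standardized effect: d = |μ_{line A} − μ_{line B}| / σ = |25.7 − 17.1| / 8.4 = 1.0238
Set Φ(δ − 2.241) = 0.7; then δ − 2.241 = Φ⁻¹(0.7) = 0.524, giving δ = 2.766.
(For δ > 0 the lower-tail rejection region contributes negligibly to power, so the one-term inversion is standard.)
δ = d·√(n/2) ⇒ n = 2(δ/d)² = 2 × (2.766 / 1.0238)² = 14.60.
Round up to the next whole unit.

n = 15 per group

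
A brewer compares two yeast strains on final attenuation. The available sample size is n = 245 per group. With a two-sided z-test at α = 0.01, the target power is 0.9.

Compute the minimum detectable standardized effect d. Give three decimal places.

Required noncentrality: δ = z_{0.005} + z_{0.10} = 2.576 + 1.282 = 3.857.
(The second rejection-region term Φ(−δ − z_{α/2}) is negligible and dropped.)
δ = d·√(n/2) ⇒ d = δ/√(n/2) = 3.857/√(245/2) = 0.3485.

d ≈ 0.349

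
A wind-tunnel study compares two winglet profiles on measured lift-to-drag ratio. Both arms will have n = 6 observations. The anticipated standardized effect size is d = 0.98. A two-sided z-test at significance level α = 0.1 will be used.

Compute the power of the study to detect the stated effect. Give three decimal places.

Power ≈ 0.521

Noncentrality parameter: δ = d·√(n/2) = 0.98 × √(6/2) = 1.6974
Two-sided α = 0.1 → critical value z_{0.05} = 1.645.
Power = Φ(δ − 1.645) + Φ(−δ − 1.645) = Φ(0.053) + Φ(-3.342) = 0.5210 + 0.0004 = 0.5214.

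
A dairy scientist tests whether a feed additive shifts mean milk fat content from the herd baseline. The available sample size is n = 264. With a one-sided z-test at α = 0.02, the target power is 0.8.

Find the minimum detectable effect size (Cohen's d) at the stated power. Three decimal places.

d ≈ 0.178

Need Φ(δ − 2.054) = 0.8, so δ = 2.054 + 0.842 = 2.895.
δ = d·√n ⇒ d = δ/√n = 2.895/√264 = 0.1782.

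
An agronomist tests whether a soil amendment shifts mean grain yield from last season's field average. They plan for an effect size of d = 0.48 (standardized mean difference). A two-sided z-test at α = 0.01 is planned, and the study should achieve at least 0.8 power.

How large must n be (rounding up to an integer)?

For power 0.8 need Φ(δ − z_{0.005}) = 0.8, so δ = z_{0.005} + z_{0.20} = 2.576 + 0.842 = 3.417.
(The Φ(−δ − z_{α/2}) term is vanishingly small for δ > 0 and is dropped in the standard sample-size formula.)
δ = d·√n ⇒ n = (δ/d)² = (3.417 / 0.48)² = 50.69.
Round up to the next whole unit.

n = 51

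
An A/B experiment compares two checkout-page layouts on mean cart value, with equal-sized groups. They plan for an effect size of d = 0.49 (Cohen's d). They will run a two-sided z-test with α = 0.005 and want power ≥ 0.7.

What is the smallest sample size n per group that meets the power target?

n = 93 per group

Set Φ(δ − 2.807) = 0.7; then δ − 2.807 = Φ⁻¹(0.7) = 0.524, giving δ = 3.331.
(Ignoring the negligible lower-tail rejection probability gives the usual closed-form inversion.)
δ = d·√(n/2) ⇒ n = 2(δ/d)² = 2 × (3.331 / 0.49)² = 92.45.
Rounding up, n = 93 per group.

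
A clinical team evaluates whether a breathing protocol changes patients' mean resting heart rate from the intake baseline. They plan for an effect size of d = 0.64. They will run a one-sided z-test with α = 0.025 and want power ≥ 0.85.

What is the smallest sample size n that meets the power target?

n = 22

Set Φ(δ − 1.960) = 0.85; then δ − 1.960 = Φ⁻¹(0.85) = 1.036, giving δ = 2.996.
δ = d·√n ⇒ n = (δ/d)² = (2.996 / 0.64)² = 21.92.
Round up to the next whole unit.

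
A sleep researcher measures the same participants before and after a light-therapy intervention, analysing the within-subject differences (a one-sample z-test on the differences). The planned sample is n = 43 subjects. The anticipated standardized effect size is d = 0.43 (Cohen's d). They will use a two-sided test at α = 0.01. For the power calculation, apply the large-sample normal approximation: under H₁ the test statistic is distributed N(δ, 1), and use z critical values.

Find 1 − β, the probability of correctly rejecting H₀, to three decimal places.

Noncentrality parameter: δ = d·√n = 0.43 × √43 = 2.8197
Two-sided α = 0.01 → critical value z_{0.005} = 2.576.
Power = Φ(δ − 2.576) + Φ(−δ − 2.576) = Φ(0.244) + Φ(-5.396) = 0.5963 + 0.0000 = 0.5963.

Power ≈ 0.596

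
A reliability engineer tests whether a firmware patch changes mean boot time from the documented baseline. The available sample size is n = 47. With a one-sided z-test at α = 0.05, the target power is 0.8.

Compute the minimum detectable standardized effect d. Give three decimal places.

Need Φ(δ − 1.645) = 0.8, so δ = 1.645 + 0.842 = 2.486.
δ = d·√n ⇒ d = δ/√n = 2.486/√47 = 0.3627.

d ≈ 0.363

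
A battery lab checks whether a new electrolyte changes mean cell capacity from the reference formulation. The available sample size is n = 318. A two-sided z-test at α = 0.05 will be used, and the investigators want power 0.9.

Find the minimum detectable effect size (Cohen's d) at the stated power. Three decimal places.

d ≈ 0.182

Required noncentrality: δ = z_{0.025} + z_{0.10} = 1.960 + 1.282 = 3.242.
(The second rejection-region term Φ(−δ − z_{α/2}) is negligible and dropped.)
δ = d·√n ⇒ d = δ/√n = 3.242/√318 = 0.1818.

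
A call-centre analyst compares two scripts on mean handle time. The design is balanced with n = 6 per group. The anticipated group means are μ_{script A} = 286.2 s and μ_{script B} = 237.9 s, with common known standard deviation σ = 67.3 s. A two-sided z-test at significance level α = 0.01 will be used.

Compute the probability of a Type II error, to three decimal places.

β ≈ 0.909

Standardized effect: d = |μ_{script A} − μ_{script B}| / σ = |286.2 − 237.9| / 67.3 = 0.7177
Noncentrality parameter: δ = d·√(n/2) = 0.7177 × √(6/2) = 1.2431
Two-sided α = 0.01 → critical value z_{0.005} = 2.576.
Power = Φ(δ − 2.576) + Φ(−δ − 2.576) = Φ(-1.333) + Φ(-3.819) = 0.0913 + 0.0001 = 0.0914.
Type II error: β = 1 − power = 1 − 0.0914 = 0.9086.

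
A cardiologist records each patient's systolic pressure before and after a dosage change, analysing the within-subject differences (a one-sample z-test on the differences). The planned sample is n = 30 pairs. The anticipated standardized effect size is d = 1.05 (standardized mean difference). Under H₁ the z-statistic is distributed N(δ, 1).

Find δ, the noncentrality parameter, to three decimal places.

δ ≈ 5.751

δ = d·√n = 1.05 × √30 = 5.7511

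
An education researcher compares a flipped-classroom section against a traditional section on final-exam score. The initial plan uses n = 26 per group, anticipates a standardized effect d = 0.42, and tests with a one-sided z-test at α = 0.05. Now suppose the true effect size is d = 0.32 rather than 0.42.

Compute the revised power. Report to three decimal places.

Power ≈ 0.312

With d = 0.32: δ = d·√(n/2) = 0.32 × √(26/2) = 1.1538. Critical value z_{0.05} = 1.645.
Revised power = Φ(δ − 1.645) = Φ(-0.491) = 0.3117.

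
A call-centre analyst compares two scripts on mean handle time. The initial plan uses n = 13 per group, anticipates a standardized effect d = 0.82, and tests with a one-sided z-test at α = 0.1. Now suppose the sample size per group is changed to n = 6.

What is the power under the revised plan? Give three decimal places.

Power ≈ 0.555

With n = 6 per group: δ = d·√(n/2) = 0.82 × √(6/2) = 1.4203. Critical value z_{0.1} = 1.282.
Revised power = P(Z > 1.282 − δ) = Φ(0.139) = 0.5552.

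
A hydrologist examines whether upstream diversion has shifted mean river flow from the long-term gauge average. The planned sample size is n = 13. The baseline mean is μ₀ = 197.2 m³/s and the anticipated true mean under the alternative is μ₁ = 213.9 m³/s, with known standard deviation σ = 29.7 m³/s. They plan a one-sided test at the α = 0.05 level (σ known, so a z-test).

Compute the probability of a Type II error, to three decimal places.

β ≈ 0.351

Standardized effect: d = |μ₁ − μ₀| / σ = |213.9 − 197.2| / 29.7 = 0.5623
Noncentrality parameter: λ = d·√n = 0.5623 × √13 = 2.0274
One-sided α = 0.05 → critical value z_{0.05} = 1.645.
Power = P(Z > 1.645 − λ) = Φ(0.383) = 0.6490.
Type II error: β = 1 − power = 1 − 0.6490 = 0.3510.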